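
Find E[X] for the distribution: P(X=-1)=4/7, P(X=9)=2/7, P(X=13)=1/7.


E[X] = sum(x * P(x))
= -1*4/7 + 9*2/7 + 13*1/7
= 27/7

27/7


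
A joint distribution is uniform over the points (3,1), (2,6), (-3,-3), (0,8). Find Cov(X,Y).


E[X]=1/2, E[Y]=3, E[XY]=6
Cov(X,Y) = E[XY] - E[X]E[Y] = 6 - 1/2*3 = 9/2

9/2


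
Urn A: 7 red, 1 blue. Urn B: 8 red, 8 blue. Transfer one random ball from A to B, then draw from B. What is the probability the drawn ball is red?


P(transfer red) = 7/8; P(transfer blue) = 1/8
If red transferred: Urn II has 9 red of 17, so P(red|red moved) = 9/17
If blue transferred: Urn II has 8 red of 17, so P(red|blue moved) = 8/17
By total probability: P(red) = 7/8*9/17 + 1/8*8/17 = 71/136

71/136


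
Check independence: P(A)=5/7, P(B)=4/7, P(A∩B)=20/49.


P(A)*P(B) = 5/7*4/7 = 20/49
P(A∩B) = 20/49, which equals P(A)P(B), so independent

Yes, A and B are independent


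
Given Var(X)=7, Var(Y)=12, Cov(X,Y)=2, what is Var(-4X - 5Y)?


Var(-4X - 5Y) = (-4)^2*Var(X) + (-5)^2*Var(Y) + 2*(-4)*(-5)*Cov(X,Y)
= 16*7 + 25*12 + 40*2
= 112 + 300 + 80 = 492

492


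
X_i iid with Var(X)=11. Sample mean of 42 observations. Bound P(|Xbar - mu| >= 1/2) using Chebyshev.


Var(Xbar) = Var(X)/n = 11/42
Chebyshev: P(|Xbar-mu| >= 1/2) <= Var(Xbar)/(1/2)^2 = (11/42)/(1/4) = 22/21
Bound exceeds 1, so trivial bound: 1

1


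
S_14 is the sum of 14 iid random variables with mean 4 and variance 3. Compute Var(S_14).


By independence, Var(S_n) = n*Var(X_1) = 14*3 = 42

42


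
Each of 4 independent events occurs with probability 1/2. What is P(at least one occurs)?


P(at least one) = 1 - P(none)
P(none) = (1 - 1/2)^4 = (1/2)^4 = 1/16
P(at least one) = 1 - 1/16 = 15/16

15/16


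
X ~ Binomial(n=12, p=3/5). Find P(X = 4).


P(X=4) = C(12,4) * p^4 * (1-p)^8
= 495 * 81/625 * 256/390625
= 2052864/48828125

2052864/48828125


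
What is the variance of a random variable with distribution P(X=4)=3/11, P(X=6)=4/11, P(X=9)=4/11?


E[X] = 72/11, E[X^2] = 516/11
Var(X) = E[X^2] - (E[X])^2 = 516/11 - (72/11)^2 = 492/121

492/121


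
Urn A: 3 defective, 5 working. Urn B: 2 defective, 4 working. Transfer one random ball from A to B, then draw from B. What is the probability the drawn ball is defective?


P(transfer defective) = 3/8; P(transfer working) = 5/8
If defective transferred: Urn II has 3 defective of 7, so P(defective|defective moved) = 3/7
If working transferred: Urn II has 2 defective of 7, so P(defective|working moved) = 2/7
By total probability: P(defective) = 3/8*3/7 + 5/8*2/7 = 19/56

19/56


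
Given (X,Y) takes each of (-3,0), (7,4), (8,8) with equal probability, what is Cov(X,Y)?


E[X]=4, E[Y]=4, E[XY]=92/3
Cov(X,Y) = E[XY] - E[X]E[Y] = 92/3 - 4*4 = 44/3

44/3


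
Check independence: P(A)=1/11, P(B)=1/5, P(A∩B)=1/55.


P(A)*P(B) = 1/11*1/5 = 1/55
P(A∩B) = 1/55, which equals P(A)P(B), so independent

Yes, A and B are independent


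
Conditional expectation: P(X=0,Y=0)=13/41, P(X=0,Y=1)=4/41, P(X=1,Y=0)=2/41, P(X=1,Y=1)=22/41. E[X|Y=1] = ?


P(Y=1) = 26/41
E[X|Y=1] = (0*4 + 1*22)/26 = 22/26 = 11/13

11/13


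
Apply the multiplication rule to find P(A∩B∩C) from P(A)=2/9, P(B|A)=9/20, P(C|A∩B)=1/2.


P(A∩B∩C) = P(A) * P(B|A) * P(C|A∩B)
= 2/9 * 9/20 * 1/2
= 1/10 * 1/2 = 1/20

1/20


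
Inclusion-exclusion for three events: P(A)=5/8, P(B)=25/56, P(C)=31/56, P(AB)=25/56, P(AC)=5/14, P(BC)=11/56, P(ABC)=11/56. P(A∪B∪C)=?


P(A∪B∪C) = P(A)+P(B)+P(C) - P(AB)-P(AC)-P(BC) + P(ABC)
= 5/8+25/56+31/56 - 25/56-5/14-11/56 + 11/56
= 23/28

23/28


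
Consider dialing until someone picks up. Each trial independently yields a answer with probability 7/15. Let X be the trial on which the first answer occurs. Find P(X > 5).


P(X > 5) = P(first 5 trials all fail) = (1-p)^5 = (8/15)^5 = 32768/759375

32768/759375


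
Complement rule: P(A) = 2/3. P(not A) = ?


P(A') = 1 - P(A) = 1 - 2/3 = 1/3

1/3


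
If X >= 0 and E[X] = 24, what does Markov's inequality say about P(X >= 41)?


Markov: P(X >= a) <= E[X]/a
P(X >= 41) <= 24/41

24/41


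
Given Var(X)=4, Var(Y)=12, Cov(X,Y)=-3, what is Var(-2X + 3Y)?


Var(-2X + 3Y) = (-2)^2*Var(X) + 3^2*Var(Y) + 2*(-2)*3*Cov(X,Y)
= 4*4 + 9*12 - 12*(-3)
= 16 + 108 + 36 = 160

160


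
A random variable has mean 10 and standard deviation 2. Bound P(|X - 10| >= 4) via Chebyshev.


k = 4/2 = 2
Chebyshev: P(|X-mu| >= k*sigma) <= 1/k^2 = 1/2^2 = 1/4

1/4


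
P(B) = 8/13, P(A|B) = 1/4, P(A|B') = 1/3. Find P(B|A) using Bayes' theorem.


P(A) = P(A|B)P(B) + P(A|B')P(B') = 1/4*8/13 + 1/3*5/13 = 11/39
P(B|A) = P(A|B)P(B)/P(A) = (2/13)/(11/39) = 6/11

6/11


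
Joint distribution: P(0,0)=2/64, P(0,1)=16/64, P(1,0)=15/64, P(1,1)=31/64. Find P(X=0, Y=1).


Read from table: P(X=0, Y=1) = 16/64 = 1/4

1/4


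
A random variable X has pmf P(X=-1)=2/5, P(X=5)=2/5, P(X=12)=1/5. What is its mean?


E[X] = sum(x * P(x))
= -1*2/5 + 5*2/5 + 12*1/5
= 4

4


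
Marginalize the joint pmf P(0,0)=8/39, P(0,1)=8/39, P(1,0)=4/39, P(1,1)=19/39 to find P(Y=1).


P(Y=1) = P(0,1)+P(1,1) = 8/39 + 19/39 = 27/39 = 9/13

9/13


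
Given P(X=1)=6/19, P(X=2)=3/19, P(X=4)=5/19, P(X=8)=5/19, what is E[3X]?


E[3X] = sum(g(x)*P(x))
= 3*6/19 + 6*3/19 + 12*5/19 + 24*5/19
= 216/19

216/19


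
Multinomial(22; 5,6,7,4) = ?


22! = 1124000727777607680000
Denominator: 5!=120 * 6!=720 * 7!=5040 * 4!=24
Coefficient = 1124000727777607680000 / 10450944000 = 107550162720

107550162720


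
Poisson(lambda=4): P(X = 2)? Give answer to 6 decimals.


P(X=2) = e^(-4) * 4^2 / 2!
≈ 0.01831563889 * 16 / 2
≈ 0.146525

0.146525


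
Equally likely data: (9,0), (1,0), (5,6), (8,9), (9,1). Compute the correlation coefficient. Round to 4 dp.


Cov(X,Y) = 1.7200, Var(X) = 9.4400, Var(Y) = 13.3600
rho = Cov/(sqrt(VarX)*sqrt(VarY)) = 0.1532

0.1532


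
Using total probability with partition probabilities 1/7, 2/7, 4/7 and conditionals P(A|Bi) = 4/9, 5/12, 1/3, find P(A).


P(A) = P(A|B1)P(B1) + P(A|B2)P(B2) + P(A|B3)P(B3)
= 4/9*1/7 + 5/12*2/7 + 1/3*4/7
= 4/63 + 5/42 + 4/21 = 47/126

47/126


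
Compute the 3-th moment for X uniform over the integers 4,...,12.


E[X^3] = (1/9) * sum(x^3 for x=4..12)
= 6048/9 = 672

672


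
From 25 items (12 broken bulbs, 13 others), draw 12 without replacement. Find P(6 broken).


P(X=6) = C(12,6)*C(13,6) / C(25,12)
= 924*1716 / 5200300
= 1585584/5200300 = 56628/185725

56628/185725


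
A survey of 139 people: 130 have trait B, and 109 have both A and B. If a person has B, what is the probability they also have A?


P(A|B) = P(A∩B)/P(B) = (109/139)/(130/139) = 109/130

109/130


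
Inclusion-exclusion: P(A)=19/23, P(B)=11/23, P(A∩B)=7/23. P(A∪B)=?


P(A∪B) = P(A) + P(B) - P(A∩B)
= 19/23 + 11/23 - 7/23 = 1

1


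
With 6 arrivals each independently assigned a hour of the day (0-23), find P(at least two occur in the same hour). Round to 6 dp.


P(all different) = prod((24-i)/24 for i=0..5) = 0.507104
P(at least one match) = 1 - 0.507104 = 0.492896

0.492896


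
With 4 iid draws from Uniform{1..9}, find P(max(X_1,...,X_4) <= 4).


P(max <= 4) = P(all X_i <= 4) = (P(X_1 <= 4))^4
= (4/9)^4 = 256/6561

256/6561


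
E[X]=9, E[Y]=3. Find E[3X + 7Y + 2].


E[3X + 7Y + 2] = 3*E[X] + 7*E[Y] + 2
= (3)*(9) + (7)*(3) + (2)
= 27 + 21 + 2 = 50

50


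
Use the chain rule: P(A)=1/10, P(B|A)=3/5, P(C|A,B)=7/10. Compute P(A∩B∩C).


P(A∩B∩C) = P(A) * P(B|A) * P(C|A∩B)
= 1/10 * 3/5 * 7/10
= 3/50 * 7/10 = 21/500

21/500


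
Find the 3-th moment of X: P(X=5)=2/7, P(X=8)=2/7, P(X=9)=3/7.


E[X^3] = sum(x^3 * P(x))
= 125*2/7 + 512*2/7 + 729*3/7
= 3461/7

3461/7


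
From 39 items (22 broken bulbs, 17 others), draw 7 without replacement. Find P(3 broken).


P(X=3) = C(22,3)*C(17,4) / C(39,7)
= 1540*2380 / 15380937
= 3665200/15380937 = 19600/82251

19600/82251


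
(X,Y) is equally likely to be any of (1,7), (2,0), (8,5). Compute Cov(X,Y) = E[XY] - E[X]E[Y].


E[X]=11/3, E[Y]=4, E[XY]=47/3
Cov(X,Y) = E[XY] - E[X]E[Y] = 47/3 - 11/3*4 = 1

1


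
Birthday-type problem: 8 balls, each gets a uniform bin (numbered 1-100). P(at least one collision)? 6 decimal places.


P(all different) = prod((100-i)/100 for i=0..7) = 0.750306
P(at least one match) = 1 - 0.750306 = 0.249694

0.249694


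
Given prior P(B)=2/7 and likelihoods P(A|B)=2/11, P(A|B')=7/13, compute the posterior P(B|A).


P(A) = P(A|B)P(B) + P(A|B')P(B') = 2/11*2/7 + 7/13*5/7 = 437/1001
P(B|A) = P(A|B)P(B)/P(A) = (4/77)/(437/1001) = 52/437

52/437


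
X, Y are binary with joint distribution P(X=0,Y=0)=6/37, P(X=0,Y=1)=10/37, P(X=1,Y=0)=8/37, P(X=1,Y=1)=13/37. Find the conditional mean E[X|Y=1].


P(Y=1) = 23/37
E[X|Y=1] = (0*10 + 1*13)/23 = 13/23

13/23


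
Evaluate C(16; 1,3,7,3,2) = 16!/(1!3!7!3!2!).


16! = 20922789888000
Denominator: 1!=1 * 3!=6 * 7!=5040 * 3!=6 * 2!=2
Coefficient = 20922789888000 / 362880 = 57657600

57657600


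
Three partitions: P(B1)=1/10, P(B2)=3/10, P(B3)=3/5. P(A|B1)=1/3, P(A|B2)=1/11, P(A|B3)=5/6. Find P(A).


P(A) = P(A|B1)P(B1) + P(A|B2)P(B2) + P(A|B3)P(B3)
= 1/3*1/10 + 1/11*3/10 + 5/6*3/5
= 1/30 + 3/110 + 1/2 = 37/66

37/66


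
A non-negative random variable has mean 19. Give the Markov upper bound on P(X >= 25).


Markov: P(X >= a) <= E[X]/a
P(X >= 25) <= 19/25

19/25


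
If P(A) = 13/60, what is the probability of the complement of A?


P(A') = 1 - P(A) = 1 - 13/60 = 47/60

47/60


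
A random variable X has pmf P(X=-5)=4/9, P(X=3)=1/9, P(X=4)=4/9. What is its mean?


E[X] = sum(x * P(x))
= -5*4/9 + 3*1/9 + 4*4/9
= -1/9

-1/9


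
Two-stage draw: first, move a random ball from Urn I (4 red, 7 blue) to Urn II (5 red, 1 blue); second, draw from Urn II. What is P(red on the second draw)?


P(transfer red) = 4/11; P(transfer blue) = 7/11
If red transferred: Urn II has 6 red of 7, so P(red|red moved) = 6/7
If blue transferred: Urn II has 5 red of 7, so P(red|blue moved) = 5/7
By total probability: P(red) = 4/11*6/7 + 7/11*5/7 = 59/77

59/77


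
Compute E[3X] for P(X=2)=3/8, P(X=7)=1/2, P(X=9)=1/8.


E[3X] = sum(g(x)*P(x))
= 6*3/8 + 21*1/2 + 27*1/8
= 129/8

129/8


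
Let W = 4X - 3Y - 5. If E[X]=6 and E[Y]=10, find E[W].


E[4X - 3Y - 5] = 4*E[X] - 3*E[Y] - 5
= (4)*(6) + (-3)*(10) + (-5)
= 24 - 30 - 5 = -11

-11


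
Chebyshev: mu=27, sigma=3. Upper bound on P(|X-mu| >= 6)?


k = 6/3 = 2
Chebyshev: P(|X-mu| >= k*sigma) <= 1/k^2 = 1/2^2 = 1/4

1/4


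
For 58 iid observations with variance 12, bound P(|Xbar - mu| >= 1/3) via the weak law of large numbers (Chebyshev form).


Var(Xbar) = Var(X)/n = 12/58
Chebyshev: P(|Xbar-mu| >= 1/3) <= Var(Xbar)/(1/3)^2 = (6/29)/(1/9) = 54/29
Bound exceeds 1, so trivial bound: 1

1


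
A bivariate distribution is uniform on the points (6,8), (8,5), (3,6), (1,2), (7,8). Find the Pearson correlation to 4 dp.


Cov(X,Y) = 3.8000, Var(X) = 6.8000, Var(Y) = 4.9600
rho = Cov/(sqrt(VarX)*sqrt(VarY)) = 0.6543

0.6543


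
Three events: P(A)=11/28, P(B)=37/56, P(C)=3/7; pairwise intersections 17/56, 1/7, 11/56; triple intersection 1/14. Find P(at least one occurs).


P(A∪B∪C) = P(A)+P(B)+P(C) - P(AB)-P(AC)-P(BC) + P(ABC)
= 11/28+37/56+3/7 - 17/56-1/7-11/56 + 1/14
= 51/56

51/56


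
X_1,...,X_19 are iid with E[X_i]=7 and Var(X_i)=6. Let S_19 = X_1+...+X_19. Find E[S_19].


E[S_n] = n*E[X_1] = 19*7 = 133

133


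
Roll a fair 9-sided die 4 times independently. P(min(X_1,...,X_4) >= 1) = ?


P(min >= 1) = P(all X_i >= 1) = (P(X_1 >= 1))^4
= (9/9)^4 = 1^4 = 1

1


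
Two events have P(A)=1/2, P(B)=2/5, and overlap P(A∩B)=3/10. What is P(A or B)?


P(A∪B) = P(A) + P(B) - P(A∩B)
= 1/2 + 2/5 - 3/10 = 3/5

3/5


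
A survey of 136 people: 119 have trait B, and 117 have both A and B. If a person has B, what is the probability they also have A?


P(A|B) = P(A∩B)/P(B) = (117/136)/(119/136) = 117/119

117/119


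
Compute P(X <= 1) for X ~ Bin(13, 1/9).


P(X<=1) = P(X=0) + P(X=1)
= 549755813888/2541865828329 + 893353197568/2541865828329
= 481036337152/847288609443

481036337152/847288609443


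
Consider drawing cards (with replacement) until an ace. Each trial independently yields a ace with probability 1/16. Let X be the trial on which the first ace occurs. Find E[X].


For geometric (trials until first success), E[X] = 1/p = 1/(1/16) = 16

16


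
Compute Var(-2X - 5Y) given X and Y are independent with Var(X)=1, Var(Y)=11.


Independence => Cov(X,Y)=0
Var(-2X - 5Y) = (-2)^2*Var(X) + (-5)^2*Var(Y)
= 4*1 + 25*11 = 279

279


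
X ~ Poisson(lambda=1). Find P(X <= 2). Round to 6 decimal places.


P(X<=2) = e^(-1)*1^0/0! + e^(-1)*1^1/1! + e^(-1)*1^2/2!
≈ 0.3678794412 + 0.3678794412 + 0.1839397206
= 0.9196986030
≈ 0.919699

0.919699


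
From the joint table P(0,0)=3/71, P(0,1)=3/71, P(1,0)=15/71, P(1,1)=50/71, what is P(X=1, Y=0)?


Read from table: P(X=1, Y=0) = 15/71

15/71


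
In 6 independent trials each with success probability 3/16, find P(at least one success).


P(at least one) = 1 - P(none)
P(none) = (1 - 3/16)^6 = (13/16)^6 = 4826809/16777216
P(at least one) = 1 - 4826809/16777216 = 11950407/16777216

11950407/16777216


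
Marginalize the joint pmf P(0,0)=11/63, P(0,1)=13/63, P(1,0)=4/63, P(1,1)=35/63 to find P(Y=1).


P(Y=1) = P(0,1)+P(1,1) = 13/63 + 35/63 = 48/63 = 16/21

16/21


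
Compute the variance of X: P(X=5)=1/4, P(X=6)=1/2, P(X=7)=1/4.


E[X] = 6, E[X^2] = 73/2
Var(X) = E[X^2] - (E[X])^2 = 73/2 - (6)^2 = 1/2

1/2


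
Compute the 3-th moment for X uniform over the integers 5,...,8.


E[X^3] = (1/4) * sum(x^3 for x=5..8)
= 1196/4 = 299

299


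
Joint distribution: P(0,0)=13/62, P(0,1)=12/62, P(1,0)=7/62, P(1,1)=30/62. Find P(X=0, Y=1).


Read from table: P(X=0, Y=1) = 12/62 = 6/31

6/31


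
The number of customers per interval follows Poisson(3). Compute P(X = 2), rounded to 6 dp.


P(X=2) = e^(-3) * 3^2 / 2!
≈ 0.04978706837 * 9 / 2
≈ 0.224042

0.224042


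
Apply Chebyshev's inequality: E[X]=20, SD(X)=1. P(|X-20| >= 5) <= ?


k = 5/1 = 5
Chebyshev: P(|X-mu| >= k*sigma) <= 1/k^2 = 1/5^2 = 1/25

1/25


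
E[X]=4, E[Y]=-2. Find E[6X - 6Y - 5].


E[6X - 6Y - 5] = 6*E[X] - 6*E[Y] - 5
= (6)*(4) + (-6)*(-2) + (-5)
= 24 + 12 - 5 = 31

31


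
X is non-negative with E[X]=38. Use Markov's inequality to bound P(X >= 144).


Markov: P(X >= a) <= E[X]/a
P(X >= 144) <= 38/144 = 19/72

19/72


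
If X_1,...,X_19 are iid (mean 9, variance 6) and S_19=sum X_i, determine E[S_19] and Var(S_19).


E[S_n] = n*mu = 19*9 = 171
Var(S_n) = n*sigma^2 = 19*6 = 114

E[S_19]=171, Var(S_19)=114


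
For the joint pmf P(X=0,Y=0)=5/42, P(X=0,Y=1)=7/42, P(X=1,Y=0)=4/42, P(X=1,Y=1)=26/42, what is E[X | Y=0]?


P(Y=0) = 9/42
E[X|Y=0] = (0*5 + 1*4)/9 = 4/9

4/9


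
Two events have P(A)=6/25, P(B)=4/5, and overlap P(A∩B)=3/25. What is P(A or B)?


P(A∪B) = P(A) + P(B) - P(A∩B)
= 6/25 + 4/5 - 3/25 = 23/25

23/25


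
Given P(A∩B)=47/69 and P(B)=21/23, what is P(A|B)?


P(A|B) = P(A∩B)/P(B) = (47/69)/(63/69) = 47/63

47/63


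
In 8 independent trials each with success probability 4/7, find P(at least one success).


P(at least one) = 1 - P(none)
P(none) = (1 - 4/7)^8 = (3/7)^8 = 6561/5764801
P(at least one) = 1 - 6561/5764801 = 5758240/5764801

5758240/5764801


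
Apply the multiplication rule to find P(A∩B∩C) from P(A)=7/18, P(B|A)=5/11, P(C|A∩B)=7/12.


P(A∩B∩C) = P(A) * P(B|A) * P(C|A∩B)
= 7/18 * 5/11 * 7/12
= 35/198 * 7/12 = 245/2376

245/2376


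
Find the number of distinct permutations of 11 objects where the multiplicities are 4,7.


11! = 39916800
Denominator: 4!=24 * 7!=5040
Coefficient = 39916800 / 120960 = 330

330


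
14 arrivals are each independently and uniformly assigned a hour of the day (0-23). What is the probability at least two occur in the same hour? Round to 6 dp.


P(all different) = prod((24-i)/24 for i=0..13) = 0.008128
P(at least one match) = 1 - 0.008128 = 0.991872

0.991872


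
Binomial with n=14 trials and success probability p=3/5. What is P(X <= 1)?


P(X<=1) = P(X=0) + P(X=1)
= 16384/6103515625 + 344064/6103515625
= 360448/6103515625

360448/6103515625


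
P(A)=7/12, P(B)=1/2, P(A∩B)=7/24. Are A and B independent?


P(A)*P(B) = 7/12*1/2 = 7/24
P(A∩B) = 7/24, which equals P(A)P(B), so independent

Yes, A and B are independent


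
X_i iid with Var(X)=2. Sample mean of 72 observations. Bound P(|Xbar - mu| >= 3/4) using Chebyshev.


Var(Xbar) = Var(X)/n = 2/72
Chebyshev: P(|Xbar-mu| >= 3/4) <= Var(Xbar)/(3/4)^2 = (1/36)/(9/16) = 4/81

4/81


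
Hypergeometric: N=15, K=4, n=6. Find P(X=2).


P(X=2) = C(4,2)*C(11,4) / C(15,6)
= 6*330 / 5005
= 1980/5005 = 36/91

36/91


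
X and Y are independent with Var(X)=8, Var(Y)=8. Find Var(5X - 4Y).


Independence => Cov(X,Y)=0
Var(5X - 4Y) = 5^2*Var(X) + (-4)^2*Var(Y)
= 25*8 + 16*8 = 328

328


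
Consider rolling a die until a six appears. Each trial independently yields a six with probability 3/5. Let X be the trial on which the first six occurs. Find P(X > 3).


P(X > 3) = P(first 3 trials all fail) = (1-p)^3 = (2/5)^3 = 8/125

8/125


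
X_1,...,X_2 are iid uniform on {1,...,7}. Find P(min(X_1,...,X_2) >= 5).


P(min >= 5) = P(all X_i >= 5) = (P(X_1 >= 5))^2
= (3/7)^2 = 9/49

9/49


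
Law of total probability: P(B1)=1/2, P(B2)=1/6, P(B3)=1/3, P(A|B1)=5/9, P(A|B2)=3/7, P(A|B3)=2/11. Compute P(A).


P(A) = P(A|B1)P(B1) + P(A|B2)P(B2) + P(A|B3)P(B3)
= 5/9*1/2 + 3/7*1/6 + 2/11*1/3
= 5/18 + 1/14 + 2/33 = 284/693

284/693


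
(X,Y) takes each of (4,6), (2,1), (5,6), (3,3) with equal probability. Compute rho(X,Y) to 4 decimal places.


Cov(X,Y) = 2.2500, Var(X) = 1.2500, Var(Y) = 4.5000
rho = Cov/(sqrt(VarX)*sqrt(VarY)) = 0.9487

0.9487


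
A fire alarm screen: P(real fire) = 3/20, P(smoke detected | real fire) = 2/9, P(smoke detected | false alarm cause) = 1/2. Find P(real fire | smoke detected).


P(A) = P(A|B)P(B) + P(A|B')P(B') = 2/9*3/20 + 1/2*17/20 = 11/24
P(B|A) = P(A|B)P(B)/P(A) = (1/30)/(11/24) = 4/55

4/55


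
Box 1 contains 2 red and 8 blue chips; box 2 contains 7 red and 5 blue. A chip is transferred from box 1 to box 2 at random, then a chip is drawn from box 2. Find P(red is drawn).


P(transfer red) = 2/10 = 1/5; P(transfer blue) = 4/5
If red transferred: Urn II has 8 red of 13, so P(red|red moved) = 8/13
If blue transferred: Urn II has 7 red of 13, so P(red|blue moved) = 7/13
By total probability: P(red) = 1/5*8/13 + 4/5*7/13 = 36/65

36/65


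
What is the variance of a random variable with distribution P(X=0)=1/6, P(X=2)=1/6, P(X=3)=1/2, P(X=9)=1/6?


E[X] = 10/3, E[X^2] = 56/3
Var(X) = E[X^2] - (E[X])^2 = 56/3 - (10/3)^2 = 68/9

68/9


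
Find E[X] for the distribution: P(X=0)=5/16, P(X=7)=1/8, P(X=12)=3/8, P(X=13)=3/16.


E[X] = sum(x * P(x))
= 0*5/16 + 7*1/8 + 12*3/8 + 13*3/16
= 125/16

125/16


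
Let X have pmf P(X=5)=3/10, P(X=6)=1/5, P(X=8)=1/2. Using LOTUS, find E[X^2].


E[X^2] = sum(g(x)*P(x))
= 25*3/10 + 36*1/5 + 64*1/2
= 467/10

467/10


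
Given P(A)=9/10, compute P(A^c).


P(A') = 1 - P(A) = 1 - 9/10 = 1/10

1/10


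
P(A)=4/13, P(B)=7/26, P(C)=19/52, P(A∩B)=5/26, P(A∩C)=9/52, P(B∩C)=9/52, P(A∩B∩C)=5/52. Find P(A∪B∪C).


P(A∪B∪C) = P(A)+P(B)+P(C) - P(AB)-P(AC)-P(BC) + P(ABC)
= 4/13+7/26+19/52 - 5/26-9/52-9/52 + 5/52
= 1/2

1/2


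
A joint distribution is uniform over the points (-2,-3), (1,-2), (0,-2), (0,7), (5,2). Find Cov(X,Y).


E[X]=4/5, E[Y]=2/5, E[XY]=14/5
Cov(X,Y) = E[XY] - E[X]E[Y] = 14/5 - 4/5*2/5 = 62/25

62/25


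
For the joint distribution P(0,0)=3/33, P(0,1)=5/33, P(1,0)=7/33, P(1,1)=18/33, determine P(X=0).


P(X=0) = P(0,0)+P(0,1) = 3/33 + 5/33 = 8/33

8/33


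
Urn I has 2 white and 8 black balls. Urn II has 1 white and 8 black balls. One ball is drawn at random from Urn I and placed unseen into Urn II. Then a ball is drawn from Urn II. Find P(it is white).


P(transfer white) = 2/10 = 1/5; P(transfer black) = 4/5
If white transferred: Urn II has 2 white of 10, so P(white|white moved) = 1/5
If black transferred: Urn II has 1 white of 10, so P(white|black moved) = 1/10
By total probability: P(white) = 1/5*1/5 + 4/5*1/10 = 3/25

3/25


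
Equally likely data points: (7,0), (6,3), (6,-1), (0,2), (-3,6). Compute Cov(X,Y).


E[X]=16/5, E[Y]=2, E[XY]=-6/5
Cov(X,Y) = E[XY] - E[X]E[Y] = -6/5 - 16/5*2 = -38/5

-38/5


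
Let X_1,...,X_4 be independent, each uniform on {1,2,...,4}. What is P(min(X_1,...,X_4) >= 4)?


P(min >= 4) = P(all X_i >= 4) = (P(X_1 >= 4))^4
= (1/4)^4 = 1/256

1/256


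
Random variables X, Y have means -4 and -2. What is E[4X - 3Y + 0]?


E[4X - 3Y + 0] = 4*E[X] - 3*E[Y] + 0
= (4)*(-4) + (-3)*(-2) + (0)
= -16 + 6 + 0 = -10

-10


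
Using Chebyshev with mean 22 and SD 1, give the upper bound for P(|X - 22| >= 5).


k = 5/1 = 5
Chebyshev: P(|X-mu| >= k*sigma) <= 1/k^2 = 1/5^2 = 1/25

1/25


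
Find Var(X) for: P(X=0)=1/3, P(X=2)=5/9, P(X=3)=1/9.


E[X] = 13/9, E[X^2] = 29/9
Var(X) = E[X^2] - (E[X])^2 = 29/9 - (13/9)^2 = 92/81

92/81


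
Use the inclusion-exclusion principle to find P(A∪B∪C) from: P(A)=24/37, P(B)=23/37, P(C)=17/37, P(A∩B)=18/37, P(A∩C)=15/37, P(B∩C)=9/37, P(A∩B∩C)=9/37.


P(A∪B∪C) = P(A)+P(B)+P(C) - P(AB)-P(AC)-P(BC) + P(ABC)
= 24/37+23/37+17/37 - 18/37-15/37-9/37 + 9/37
= 31/37

31/37


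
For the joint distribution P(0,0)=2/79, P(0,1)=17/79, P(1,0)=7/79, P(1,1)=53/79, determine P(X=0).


P(X=0) = P(0,0)+P(0,1) = 2/79 + 17/79 = 19/79

19/79


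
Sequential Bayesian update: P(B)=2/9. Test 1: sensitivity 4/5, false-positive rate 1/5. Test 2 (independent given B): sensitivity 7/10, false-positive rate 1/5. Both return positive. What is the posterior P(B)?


After test 1: P(+) = 4/5*2/9 + 1/5*7/9 = 1/3
P(B|+) = (8/45)/(1/3) = 8/15
After test 2 (use post1 as new prior): P(+) = 7/10*8/15 + 1/5*7/15 = 7/15
P(B|+,+) = (28/75)/(7/15) = 4/5

4/5


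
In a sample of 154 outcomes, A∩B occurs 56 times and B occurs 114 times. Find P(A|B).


P(A|B) = P(A∩B)/P(B) = (56/154)/(114/154) = 56/114 = 28/57

28/57


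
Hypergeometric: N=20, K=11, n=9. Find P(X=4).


P(X=4) = C(11,4)*C(9,5) / C(20,9)
= 330*126 / 167960
= 41580/167960 = 2079/8398

2079/8398


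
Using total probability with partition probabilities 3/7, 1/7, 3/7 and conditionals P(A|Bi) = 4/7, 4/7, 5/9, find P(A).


P(A) = P(A|B1)P(B1) + P(A|B2)P(B2) + P(A|B3)P(B3)
= 4/7*3/7 + 4/7*1/7 + 5/9*3/7
= 12/49 + 4/49 + 5/21 = 83/147

83/147


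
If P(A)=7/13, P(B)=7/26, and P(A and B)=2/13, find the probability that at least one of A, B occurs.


P(A∪B) = P(A) + P(B) - P(A∩B)
= 7/13 + 7/26 - 2/13 = 17/26

17/26


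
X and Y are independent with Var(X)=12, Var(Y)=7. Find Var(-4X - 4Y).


Independence => Cov(X,Y)=0
Var(-4X - 4Y) = (-4)^2*Var(X) + (-4)^2*Var(Y)
= 16*12 + 16*7 = 304

304


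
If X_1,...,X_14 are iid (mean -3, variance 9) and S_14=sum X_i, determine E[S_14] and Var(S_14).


E[S_n] = n*mu = 14*-3 = -42
Var(S_n) = n*sigma^2 = 14*9 = 126

E[S_14]=-42, Var(S_14)=126


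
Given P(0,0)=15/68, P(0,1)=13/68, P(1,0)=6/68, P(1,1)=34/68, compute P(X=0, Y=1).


Read from table: P(X=0, Y=1) = 13/68

13/68


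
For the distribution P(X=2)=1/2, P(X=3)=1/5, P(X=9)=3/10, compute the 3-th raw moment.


E[X^3] = sum(x^3 * P(x))
= 8*1/2 + 27*1/5 + 729*3/10
= 2281/10

2281/10


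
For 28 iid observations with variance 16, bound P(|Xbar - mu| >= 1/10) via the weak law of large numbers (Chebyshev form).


Var(Xbar) = Var(X)/n = 16/28
Chebyshev: P(|Xbar-mu| >= 1/10) <= Var(Xbar)/(1/10)^2 = (4/7)/(1/100) = 400/7
Bound exceeds 1, so trivial bound: 1

1


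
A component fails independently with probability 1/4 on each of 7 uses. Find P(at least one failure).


P(at least one) = 1 - P(none)
P(none) = (1 - 1/4)^7 = (3/4)^7 = 2187/16384
P(at least one) = 1 - 2187/16384 = 14197/16384

14197/16384


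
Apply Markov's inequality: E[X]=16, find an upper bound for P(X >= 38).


Markov: P(X >= a) <= E[X]/a
P(X >= 38) <= 16/38 = 8/19

8/19


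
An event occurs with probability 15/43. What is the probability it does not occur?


P(A') = 1 - P(A) = 1 - 15/43 = 28/43

28/43


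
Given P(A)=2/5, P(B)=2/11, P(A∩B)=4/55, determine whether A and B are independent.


P(A)*P(B) = 2/5*2/11 = 4/55
P(A∩B) = 4/55, which equals P(A)P(B), so independent

Yes, A and B are independent


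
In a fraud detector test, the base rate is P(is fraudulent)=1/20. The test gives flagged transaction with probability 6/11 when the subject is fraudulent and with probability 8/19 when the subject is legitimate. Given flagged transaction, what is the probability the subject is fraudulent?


P(A) = P(A|B)P(B) + P(A|B')P(B') = 6/11*1/20 + 8/19*19/20 = 47/110
P(B|A) = P(A|B)P(B)/P(A) = (3/110)/(47/110) = 3/47

3/47


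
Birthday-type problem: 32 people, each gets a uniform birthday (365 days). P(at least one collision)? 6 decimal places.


P(all different) = prod((365-i)/365 for i=0..31) = 0.246652
P(at least one match) = 1 - 0.246652 = 0.753348

0.753348


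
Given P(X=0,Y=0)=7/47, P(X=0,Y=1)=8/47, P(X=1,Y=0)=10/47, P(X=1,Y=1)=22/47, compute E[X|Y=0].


P(Y=0) = 17/47
E[X|Y=0] = (0*7 + 1*10)/17 = 10/17

10/17


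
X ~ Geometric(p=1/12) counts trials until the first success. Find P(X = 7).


P(X=7) = (1-p)^6 * p = (11/12)^6 * 1/12
= 1771561/2985984 * 1/12 = 1771561/35831808

1771561/35831808


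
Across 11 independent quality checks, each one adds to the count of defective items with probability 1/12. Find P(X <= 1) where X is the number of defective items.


P(X<=1) = P(X=0) + P(X=1)
= 285311670611/743008370688 + 285311670611/743008370688
= 285311670611/371504185344

285311670611/371504185344


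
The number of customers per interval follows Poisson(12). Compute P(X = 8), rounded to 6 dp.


P(X=8) = e^(-12) * 12^8 / 8!
≈ 0.000006144212353 * 429981696 / 40320
≈ 0.065523

0.065523


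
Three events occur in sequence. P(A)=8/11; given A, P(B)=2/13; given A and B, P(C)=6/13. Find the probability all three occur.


P(A∩B∩C) = P(A) * P(B|A) * P(C|A∩B)
= 8/11 * 2/13 * 6/13
= 16/143 * 6/13 = 96/1859

96/1859


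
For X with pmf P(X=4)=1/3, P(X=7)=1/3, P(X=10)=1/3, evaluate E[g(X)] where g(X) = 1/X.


E[1/X] = sum(g(x)*P(x))
= 1/4*1/3 + 1/7*1/3 + 1/10*1/3
= 23/140

23/140


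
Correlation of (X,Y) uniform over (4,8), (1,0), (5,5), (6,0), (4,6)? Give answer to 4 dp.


Cov(X,Y) = 1.0000, Var(X) = 2.8000, Var(Y) = 10.5600
rho = Cov/(sqrt(VarX)*sqrt(VarY)) = 0.1839

0.1839


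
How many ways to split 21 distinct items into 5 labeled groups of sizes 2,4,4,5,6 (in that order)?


21! = 51090942171709440000
Denominator: 2!=2 * 4!=24 * 4!=24 * 5!=120 * 6!=720
Coefficient = 51090942171709440000 / 99532800 = 513307594800

513307594800


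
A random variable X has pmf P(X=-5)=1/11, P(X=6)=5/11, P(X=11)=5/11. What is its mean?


E[X] = sum(x * P(x))
= -5*1/11 + 6*5/11 + 11*5/11
= 80/11

80/11


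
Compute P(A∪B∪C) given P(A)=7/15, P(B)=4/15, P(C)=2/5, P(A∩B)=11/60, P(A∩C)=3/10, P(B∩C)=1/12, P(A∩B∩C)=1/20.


P(A∪B∪C) = P(A)+P(B)+P(C) - P(AB)-P(AC)-P(BC) + P(ABC)
= 7/15+4/15+2/5 - 11/60-3/10-1/12 + 1/20
= 37/60

37/60


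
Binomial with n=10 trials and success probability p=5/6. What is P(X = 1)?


P(X=1) = C(10,1) * p^1 * (1-p)^9
= 10 * 5/6 * 1/10077696
= 25/30233088

25/30233088


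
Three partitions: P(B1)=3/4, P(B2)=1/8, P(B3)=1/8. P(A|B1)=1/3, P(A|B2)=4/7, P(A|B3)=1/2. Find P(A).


P(A) = P(A|B1)P(B1) + P(A|B2)P(B2) + P(A|B3)P(B3)
= 1/3*3/4 + 4/7*1/8 + 1/2*1/8
= 1/4 + 1/14 + 1/16 = 43/112

43/112


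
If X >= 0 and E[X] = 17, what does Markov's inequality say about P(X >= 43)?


Markov: P(X >= a) <= E[X]/a
P(X >= 43) <= 17/43

17/43


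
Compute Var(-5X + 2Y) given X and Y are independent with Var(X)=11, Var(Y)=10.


Independence => Cov(X,Y)=0
Var(-5X + 2Y) = (-5)^2*Var(X) + 2^2*Var(Y)
= 25*11 + 4*10 = 315

315


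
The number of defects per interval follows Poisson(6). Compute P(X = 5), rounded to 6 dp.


P(X=5) = e^(-6) * 6^5 / 5!
≈ 0.002478752177 * 7776 / 120
≈ 0.160623

0.160623


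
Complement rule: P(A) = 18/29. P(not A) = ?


P(A') = 1 - P(A) = 1 - 18/29 = 11/29

11/29


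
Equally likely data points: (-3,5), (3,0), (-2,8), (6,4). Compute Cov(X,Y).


E[X]=1, E[Y]=17/4, E[XY]=-7/4
Cov(X,Y) = E[XY] - E[X]E[Y] = -7/4 - 1*17/4 = -6

-6


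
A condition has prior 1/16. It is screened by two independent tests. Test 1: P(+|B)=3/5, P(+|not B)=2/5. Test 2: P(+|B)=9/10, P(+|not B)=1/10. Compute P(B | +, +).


After test 1: P(+) = 3/5*1/16 + 2/5*15/16 = 33/80
P(B|+) = (3/80)/(33/80) = 1/11
After test 2 (use post1 as new prior): P(+) = 9/10*1/11 + 1/10*10/11 = 19/110
P(B|+,+) = (9/110)/(19/110) = 9/19

9/19


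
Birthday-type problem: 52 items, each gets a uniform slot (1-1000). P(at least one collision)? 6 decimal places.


P(all different) = prod((1000-i)/1000 for i=0..51) = 0.259404
P(at least one match) = 1 - 0.259404 = 0.740596

0.740596


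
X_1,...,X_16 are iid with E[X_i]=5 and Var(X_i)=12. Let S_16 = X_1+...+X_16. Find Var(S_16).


By independence, Var(S_n) = n*Var(X_1) = 16*12 = 192

192


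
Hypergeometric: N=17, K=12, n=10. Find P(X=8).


P(X=8) = C(12,8)*C(5,2) / C(17,10)
= 495*10 / 19448
= 4950/19448 = 225/884

225/884


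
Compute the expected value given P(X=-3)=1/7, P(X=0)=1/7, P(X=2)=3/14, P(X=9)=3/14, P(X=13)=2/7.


E[X] = sum(x * P(x))
= -3*1/7 + 0*1/7 + 2*3/14 + 9*3/14 + 13*2/7
= 79/14

79/14


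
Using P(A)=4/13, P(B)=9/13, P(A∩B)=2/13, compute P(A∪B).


P(A∪B) = P(A) + P(B) - P(A∩B)
= 4/13 + 9/13 - 2/13 = 11/13

11/13


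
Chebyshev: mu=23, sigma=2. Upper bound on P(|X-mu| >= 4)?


k = 4/2 = 2
Chebyshev: P(|X-mu| >= k*sigma) <= 1/k^2 = 1/2^2 = 1/4

1/4


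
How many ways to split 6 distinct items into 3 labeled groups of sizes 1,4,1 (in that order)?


6! = 720
Denominator: 1!=1 * 4!=24 * 1!=1
Coefficient = 720 / 24 = 30

30


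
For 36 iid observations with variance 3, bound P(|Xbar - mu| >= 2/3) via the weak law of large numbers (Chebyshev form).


Var(Xbar) = Var(X)/n = 3/36
Chebyshev: P(|Xbar-mu| >= 2/3) <= Var(Xbar)/(2/3)^2 = (1/12)/(4/9) = 3/16

3/16


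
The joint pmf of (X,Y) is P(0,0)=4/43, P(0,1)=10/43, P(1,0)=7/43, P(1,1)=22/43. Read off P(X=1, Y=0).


Read from table: P(X=1, Y=0) = 7/43

7/43


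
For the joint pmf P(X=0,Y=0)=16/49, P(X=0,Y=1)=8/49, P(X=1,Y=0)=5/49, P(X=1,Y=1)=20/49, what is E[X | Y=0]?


P(Y=0) = 21/49
E[X|Y=0] = (0*16 + 1*5)/21 = 5/21

5/21


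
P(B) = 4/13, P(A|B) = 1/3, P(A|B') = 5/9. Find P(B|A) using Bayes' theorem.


P(A) = P(A|B)P(B) + P(A|B')P(B') = 1/3*4/13 + 5/9*9/13 = 19/39
P(B|A) = P(A|B)P(B)/P(A) = (4/39)/(19/39) = 4/19

4/19


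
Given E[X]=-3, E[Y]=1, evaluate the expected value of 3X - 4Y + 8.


E[3X - 4Y + 8] = 3*E[X] - 4*E[Y] + 8
= (3)*(-3) + (-4)*(1) + (8)
= -9 - 4 + 8 = -5

-5


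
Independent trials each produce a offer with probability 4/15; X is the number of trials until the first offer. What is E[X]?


For geometric (trials until first success), E[X] = 1/p = 1/(4/15) = 15/4

15/4


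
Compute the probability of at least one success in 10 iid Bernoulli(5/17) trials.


P(at least one) = 1 - P(none)
P(none) = (1 - 5/17)^10 = (12/17)^10 = 61917364224/2015993900449
P(at least one) = 1 - 61917364224/2015993900449 = 1954076536225/2015993900449

1954076536225/2015993900449


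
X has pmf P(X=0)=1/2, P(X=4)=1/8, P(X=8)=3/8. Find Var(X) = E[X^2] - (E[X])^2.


E[X] = 7/2, E[X^2] = 26
Var(X) = E[X^2] - (E[X])^2 = 26 - (7/2)^2 = 55/4

55/4


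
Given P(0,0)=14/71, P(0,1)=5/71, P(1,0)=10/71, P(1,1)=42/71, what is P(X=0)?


P(X=0) = P(0,0)+P(0,1) = 14/71 + 5/71 = 19/71

19/71


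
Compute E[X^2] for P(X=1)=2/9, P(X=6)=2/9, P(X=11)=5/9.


E[X^2] = sum(g(x)*P(x))
= 1*2/9 + 36*2/9 + 121*5/9
= 679/9

679/9


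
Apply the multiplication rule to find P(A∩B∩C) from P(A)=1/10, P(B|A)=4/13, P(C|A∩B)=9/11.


P(A∩B∩C) = P(A) * P(B|A) * P(C|A∩B)
= 1/10 * 4/13 * 9/11
= 2/65 * 9/11 = 18/715

18/715


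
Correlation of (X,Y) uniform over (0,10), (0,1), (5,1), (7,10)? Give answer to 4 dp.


Cov(X,Y) = 2.2500, Var(X) = 9.5000, Var(Y) = 20.2500
rho = Cov/(sqrt(VarX)*sqrt(VarY)) = 0.1622

0.1622


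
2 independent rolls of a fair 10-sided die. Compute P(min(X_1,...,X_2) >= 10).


P(min >= 10) = P(all X_i >= 10) = (P(X_1 >= 10))^2
= (1/10)^2 = 1/100

1/100


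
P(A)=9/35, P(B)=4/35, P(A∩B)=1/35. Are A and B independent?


P(A)*P(B) = 9/35*4/35 = 36/1225
P(A∩B) = 1/35 != 36/1225, so not independent

No, A and B are not independent


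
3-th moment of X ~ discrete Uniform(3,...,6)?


E[X^3] = (1/4) * sum(x^3 for x=3..6)
= 432/4 = 108

108


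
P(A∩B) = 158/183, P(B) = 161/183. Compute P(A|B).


P(A|B) = P(A∩B)/P(B) = (158/183)/(161/183) = 158/161

158/161


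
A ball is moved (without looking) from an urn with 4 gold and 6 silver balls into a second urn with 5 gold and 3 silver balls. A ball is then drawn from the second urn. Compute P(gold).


P(transfer gold) = 4/10 = 2/5; P(transfer silver) = 3/5
If gold transferred: Urn II has 6 gold of 9, so P(gold|gold moved) = 2/3
If silver transferred: Urn II has 5 gold of 9, so P(gold|silver moved) = 5/9
By total probability: P(gold) = 2/5*2/3 + 3/5*5/9 = 3/5

3/5


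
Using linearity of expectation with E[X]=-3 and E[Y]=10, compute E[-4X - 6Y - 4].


E[-4X - 6Y - 4] = -4*E[X] - 6*E[Y] - 4
= (-4)*(-3) + (-6)*(10) + (-4)
= 12 - 60 - 4 = -52

-52


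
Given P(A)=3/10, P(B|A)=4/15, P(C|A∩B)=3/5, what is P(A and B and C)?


P(A∩B∩C) = P(A) * P(B|A) * P(C|A∩B)
= 3/10 * 4/15 * 3/5
= 2/25 * 3/5 = 6/125

6/125


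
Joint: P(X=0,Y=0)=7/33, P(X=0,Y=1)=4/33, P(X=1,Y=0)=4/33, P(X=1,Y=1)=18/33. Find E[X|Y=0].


P(Y=0) = 11/33
E[X|Y=0] = (0*7 + 1*4)/11 = 4/11

4/11


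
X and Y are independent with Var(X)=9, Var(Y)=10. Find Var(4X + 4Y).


Independence => Cov(X,Y)=0
Var(4X + 4Y) = 4^2*Var(X) + 4^2*Var(Y)
= 16*9 + 16*10 = 304

304


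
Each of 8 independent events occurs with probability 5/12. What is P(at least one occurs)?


P(at least one) = 1 - P(none)
P(none) = (1 - 5/12)^8 = (7/12)^8 = 5764801/429981696
P(at least one) = 1 - 5764801/429981696 = 424216895/429981696

424216895/429981696


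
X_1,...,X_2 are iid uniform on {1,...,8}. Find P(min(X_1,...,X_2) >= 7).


P(min >= 7) = P(all X_i >= 7) = (P(X_1 >= 7))^2
= (2/8)^2 = (1/4)^2 = 1/16

1/16


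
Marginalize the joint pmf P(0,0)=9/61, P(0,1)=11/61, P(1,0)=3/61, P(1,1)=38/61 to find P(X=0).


P(X=0) = P(0,0)+P(0,1) = 9/61 + 11/61 = 20/61

20/61


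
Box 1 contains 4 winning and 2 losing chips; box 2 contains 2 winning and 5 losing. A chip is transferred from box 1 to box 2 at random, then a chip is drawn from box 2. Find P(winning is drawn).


P(transfer winning) = 4/6 = 2/3; P(transfer losing) = 1/3
If winning transferred: Urn II has 3 winning of 8, so P(winning|winning moved) = 3/8
If losing transferred: Urn II has 2 winning of 8, so P(winning|losing moved) = 1/4
By total probability: P(winning) = 2/3*3/8 + 1/3*1/4 = 1/3

1/3


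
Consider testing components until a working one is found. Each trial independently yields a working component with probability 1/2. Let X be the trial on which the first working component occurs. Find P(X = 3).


P(X=3) = (1-p)^2 * p = (1/2)^2 * 1/2
= 1/4 * 1/2 = 1/8

1/8


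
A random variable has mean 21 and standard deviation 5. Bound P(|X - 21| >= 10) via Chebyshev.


k = 10/5 = 2
Chebyshev: P(|X-mu| >= k*sigma) <= 1/k^2 = 1/2^2 = 1/4

1/4


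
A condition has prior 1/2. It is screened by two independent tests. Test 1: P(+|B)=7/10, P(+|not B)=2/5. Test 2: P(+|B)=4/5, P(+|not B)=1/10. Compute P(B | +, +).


After test 1: P(+) = 7/10*1/2 + 2/5*1/2 = 11/20
P(B|+) = (7/20)/(11/20) = 7/11
After test 2 (use post1 as new prior): P(+) = 4/5*7/11 + 1/10*4/11 = 6/11
P(B|+,+) = (28/55)/(6/11) = 14/15

14/15


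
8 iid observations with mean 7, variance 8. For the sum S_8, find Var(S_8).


By independence, Var(S_n) = n*Var(X_1) = 8*8 = 64

64


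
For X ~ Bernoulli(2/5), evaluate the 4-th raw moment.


For Bernoulli: X in {0,1}
E[X^4] = 0^4*(1-2/5) + 1^4*2/5 = 2/5

2/5


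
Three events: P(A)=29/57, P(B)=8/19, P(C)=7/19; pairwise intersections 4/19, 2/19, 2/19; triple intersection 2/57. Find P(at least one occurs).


P(A∪B∪C) = P(A)+P(B)+P(C) - P(AB)-P(AC)-P(BC) + P(ABC)
= 29/57+8/19+7/19 - 4/19-2/19-2/19 + 2/57
= 52/57

52/57


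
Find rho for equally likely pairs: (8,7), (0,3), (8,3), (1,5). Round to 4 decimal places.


Cov(X,Y) = 2.1250, Var(X) = 14.1875, Var(Y) = 2.7500
rho = Cov/(sqrt(VarX)*sqrt(VarY)) = 0.3402

0.3402


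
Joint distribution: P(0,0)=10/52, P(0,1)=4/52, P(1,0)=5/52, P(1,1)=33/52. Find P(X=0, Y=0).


Read from table: P(X=0, Y=0) = 10/52 = 5/26

5/26


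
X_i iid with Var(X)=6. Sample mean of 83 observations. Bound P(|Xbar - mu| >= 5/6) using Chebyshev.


Var(Xbar) = Var(X)/n = 6/83
Chebyshev: P(|Xbar-mu| >= 5/6) <= Var(Xbar)/(5/6)^2 = (6/83)/(25/36) = 216/2075

216/2075


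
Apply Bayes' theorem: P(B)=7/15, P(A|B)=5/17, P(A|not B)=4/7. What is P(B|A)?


P(A) = P(A|B)P(B) + P(A|B')P(B') = 5/17*7/15 + 4/7*8/15 = 263/595
P(B|A) = P(A|B)P(B)/P(A) = (7/51)/(263/595) = 245/789

245/789


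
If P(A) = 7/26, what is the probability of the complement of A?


P(A') = 1 - P(A) = 1 - 7/26 = 19/26

19/26


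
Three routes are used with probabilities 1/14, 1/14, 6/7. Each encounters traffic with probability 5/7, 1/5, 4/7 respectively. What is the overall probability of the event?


P(A) = P(A|B1)P(B1) + P(A|B2)P(B2) + P(A|B3)P(B3)
= 5/7*1/14 + 1/5*1/14 + 4/7*6/7
= 5/98 + 1/70 + 24/49 = 136/245

136/245


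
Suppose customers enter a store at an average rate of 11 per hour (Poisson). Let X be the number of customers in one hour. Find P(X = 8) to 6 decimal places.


P(X=8) = e^(-11) * 11^8 / 8!
≈ 0.00001670170079 * 214358881 / 40320
≈ 0.088794

0.088794


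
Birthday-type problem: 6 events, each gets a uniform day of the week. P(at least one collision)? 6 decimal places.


P(all different) = prod((7-i)/7 for i=0..5) = 0.042839
P(at least one match) = 1 - 0.042839 = 0.957161

0.957161


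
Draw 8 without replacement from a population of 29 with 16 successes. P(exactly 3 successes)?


P(X=3) = C(16,3)*C(13,5) / C(29,8)
= 560*1287 / 4292145
= 720720/4292145 = 112/667

112/667


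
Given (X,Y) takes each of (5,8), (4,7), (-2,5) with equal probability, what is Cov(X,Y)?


E[X]=7/3, E[Y]=20/3, E[XY]=58/3
Cov(X,Y) = E[XY] - E[X]E[Y] = 58/3 - 7/3*20/3 = 34/9

34/9


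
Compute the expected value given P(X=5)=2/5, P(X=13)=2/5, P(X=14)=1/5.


E[X] = sum(x * P(x))
= 5*2/5 + 13*2/5 + 14*1/5
= 10

10


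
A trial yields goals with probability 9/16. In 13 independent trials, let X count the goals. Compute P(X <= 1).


P(X<=1) = P(X=0) + P(X=1)
= 96889010407/4503599627370496 + 1619430602517/4503599627370496
= 429079903231/1125899906842624

429079903231/1125899906842624


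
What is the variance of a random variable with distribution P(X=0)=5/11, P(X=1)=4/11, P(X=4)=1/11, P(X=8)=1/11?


E[X] = 16/11, E[X^2] = 84/11
Var(X) = E[X^2] - (E[X])^2 = 84/11 - (16/11)^2 = 668/121

668/121


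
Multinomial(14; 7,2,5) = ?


14! = 87178291200
Denominator: 7!=5040 * 2!=2 * 5!=120
Coefficient = 87178291200 / 1209600 = 72072

72072
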